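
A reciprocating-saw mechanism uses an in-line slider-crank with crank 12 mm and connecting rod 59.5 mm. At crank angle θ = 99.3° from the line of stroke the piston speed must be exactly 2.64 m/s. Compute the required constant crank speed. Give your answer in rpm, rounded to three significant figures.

For an in-line slider-crank, |v_piston| = rω|sinθ|·[1 + r cosθ/√(L² − r² sin²θ)].
With r = 0.012 m, L = 0.0595 m, θ = 99.3°: the bracketed kinematic factor |dx/dθ| = 0.011448 m.
ω = v/|dx/dθ| = 2.64/0.011448 = 230.6 rad/s.
N = 60ω/(2π) = 2202.1 rpm.

2200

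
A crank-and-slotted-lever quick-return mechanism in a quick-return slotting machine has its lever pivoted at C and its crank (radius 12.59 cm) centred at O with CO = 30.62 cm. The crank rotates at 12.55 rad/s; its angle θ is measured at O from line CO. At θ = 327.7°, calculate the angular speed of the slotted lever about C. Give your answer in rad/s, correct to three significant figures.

3.48

ω = 12.55 rad/s
Crank pin A relative to C: A = (d + r cosθ, r sinθ); lever angle φ = atan2(r sinθ, d + r cosθ).
Differentiating tanφ: φ̇ = rω(d cosθ + r)/(d² + r² + 2dr cosθ).
d² + r² + 2dr cosθ = |CA|² = 0.17478 m²;  d cosθ + r = +0.38472 m.
|ω_lever| = |0.1259·12.55·+0.38472| / 0.17478 = 3.4779 rad/s.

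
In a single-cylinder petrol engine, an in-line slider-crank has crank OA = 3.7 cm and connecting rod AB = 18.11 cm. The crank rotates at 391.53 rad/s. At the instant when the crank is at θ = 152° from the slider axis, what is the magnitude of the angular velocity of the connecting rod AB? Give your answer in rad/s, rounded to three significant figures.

ω = 391.5 rad/s
The rod makes angle φ with the slider axis where L sinφ = r sinθ; differentiating, L cosφ·φ̇ = r ω cosθ.
L cosφ = √(L² − r² sin²θ) = 0.18027 m.
|ω_rod| = r ω |cosθ| / √(L² − r² sin²θ) = 0.037·391.5·0.88295/0.18027 = 70.956 rad/s.

71.0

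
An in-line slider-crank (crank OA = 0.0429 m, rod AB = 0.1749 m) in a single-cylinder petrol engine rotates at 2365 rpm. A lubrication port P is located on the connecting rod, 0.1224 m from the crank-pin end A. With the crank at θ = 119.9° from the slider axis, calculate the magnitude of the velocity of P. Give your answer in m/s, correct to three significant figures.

ω = 247.7 rad/s.  Crank-pin speed |V_A| = rω = 10.625 m/s, perpendicular to OA.
Rod angle: sinφ = −(r/L) sinθ ⇒ φ = -12.277°; ω_rod = −rω cosθ/√(L²−r²sin²θ) = +30.991 rad/s.
V_P = V_A + ω_rod × AP, with AP = 0.1224 m along the rod.
Components: V_Px = −rω sinθ − a·ω_rod·sinφ = -8.404 m/s;  V_Py = rω cosθ + a·ω_rod·cosφ = -1.5898 m/s.
|V_P| = √(V_Px² + V_Py²) = 8.553 m/s.

8.55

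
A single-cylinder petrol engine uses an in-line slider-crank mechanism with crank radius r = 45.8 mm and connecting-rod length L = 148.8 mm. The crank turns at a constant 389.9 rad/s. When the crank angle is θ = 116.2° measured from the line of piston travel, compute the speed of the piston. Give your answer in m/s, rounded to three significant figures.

ω = 389.9 rad/s
For an in-line slider-crank, x = r cosθ + √(L² − r² sin²θ), so v = −rω sinθ·[1 + r cosθ/√(L² − r² sin²θ)].
With r = 0.0458 m, L = 0.1488 m, θ = 116.2°: √(L² − r² sin²θ) = 0.14301 m.
v = −0.0458·389.9·0.89726·[1 + 0.0458·-0.44151/0.14301] = -13.757 m/s.
|v| = 13.757 m/s.

13.8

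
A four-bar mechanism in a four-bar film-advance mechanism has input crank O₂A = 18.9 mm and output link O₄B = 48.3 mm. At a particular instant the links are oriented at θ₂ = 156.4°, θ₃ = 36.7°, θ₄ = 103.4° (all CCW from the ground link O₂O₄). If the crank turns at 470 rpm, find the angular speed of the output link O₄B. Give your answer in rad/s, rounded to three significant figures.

ω₂ = 49.22 rad/s (from 470 rpm).
Differentiating the loop-closure r₂e^{iθ₂}+r₃e^{iθ₃}=r₁+r₄e^{iθ₄} gives r₂ω₂e^{iθ₂}+r₃ω₃e^{iθ₃}=r₄ω₄e^{iθ₄}.
Eliminating the other unknown: ω₄ = r₂ω₂ sin(θ₂−θ₃) / [r₄ sin(θ₄−θ₃)].
Numerator sine = +0.86863; denominator sine = +0.91845.
Result = 0.0189·49.22·(+0.86863) / (0.0483·(+0.91845)) = +18.215 rad/s; magnitude 18.215 rad/s.

18.2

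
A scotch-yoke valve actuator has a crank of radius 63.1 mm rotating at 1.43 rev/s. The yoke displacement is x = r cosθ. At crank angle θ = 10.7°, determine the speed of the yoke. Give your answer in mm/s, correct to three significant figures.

105

ω = 8.985 rad/s (from 1.43 rev/s).
x = r cosθ ⇒ ẋ = −rω sinθ.
|v| = rω|sinθ| = 0.0631·8.985·|sin 10.7°| = 0.10526 m/s = 105.26 mm/s.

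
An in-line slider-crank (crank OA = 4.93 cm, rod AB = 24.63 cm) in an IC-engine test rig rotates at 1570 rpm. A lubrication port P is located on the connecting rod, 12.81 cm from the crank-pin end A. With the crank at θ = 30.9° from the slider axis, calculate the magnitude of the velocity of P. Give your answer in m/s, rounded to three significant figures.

ω = 164.4 rad/s.  Crank-pin speed |V_A| = rω = 8.1054 m/s, perpendicular to OA.
Rod angle: sinφ = −(r/L) sinθ ⇒ φ = -5.900°; ω_rod = −rω cosθ/√(L²−r²sin²θ) = -28.388 rad/s.
V_P = V_A + ω_rod × AP, with AP = 0.1281 m along the rod.
Components: V_Px = −rω sinθ − a·ω_rod·sinφ = -4.5363 m/s;  V_Py = rω cosθ + a·ω_rod·cosφ = +3.3377 m/s.
|V_P| = √(V_Px² + V_Py²) = 5.6319 m/s.

5.63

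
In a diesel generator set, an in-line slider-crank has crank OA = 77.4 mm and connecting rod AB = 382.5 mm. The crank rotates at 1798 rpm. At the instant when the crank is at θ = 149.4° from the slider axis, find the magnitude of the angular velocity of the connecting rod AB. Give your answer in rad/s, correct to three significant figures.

ω = 188.3 rad/s (converted from 1798 rpm).
The rod makes angle φ with the slider axis where L sinφ = r sinθ; differentiating, L cosφ·φ̇ = r ω cosθ.
L cosφ = √(L² − r² sin²θ) = 0.38047 m.
|ω_rod| = r ω |cosθ| / √(L² − r² sin²θ) = 0.0774·188.3·0.86074/0.38047 = 32.97 rad/s.

33.0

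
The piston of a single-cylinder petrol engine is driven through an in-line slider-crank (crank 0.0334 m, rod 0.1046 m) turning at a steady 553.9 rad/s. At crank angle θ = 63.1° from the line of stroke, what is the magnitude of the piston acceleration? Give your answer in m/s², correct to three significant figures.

2680

ω = 553.9 rad/s
x(θ) = r cosθ + √(L² − r² sin²θ); with ω constant, a = ω²·d²x/dθ².
d²x/dθ² = −r cosθ − r²(cos2θ)/√u − r⁴ sin²2θ/(4u^{3/2}),  u = L² − r² sin²θ = 0.010054 m².
Substituting r = 0.0334 m, L = 0.1046 m, θ = 63.1°: d²x/dθ² = -0.0087414 m.
a = ω²·d²x/dθ² = (553.9)²·(-0.0087414) = -2681.9 m/s²;  |a| = 2681.9 m/s².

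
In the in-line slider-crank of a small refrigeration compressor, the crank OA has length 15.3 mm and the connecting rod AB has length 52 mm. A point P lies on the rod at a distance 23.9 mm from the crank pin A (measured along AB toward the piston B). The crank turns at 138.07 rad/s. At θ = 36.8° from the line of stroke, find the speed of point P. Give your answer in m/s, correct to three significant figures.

1.68

ω = 138.1 rad/s.  Crank-pin speed |V_A| = rω = 2.1125 m/s, perpendicular to OA.
Rod angle: sinφ = −(r/L) sinθ ⇒ φ = -10.151°; ω_rod = −rω cosθ/√(L²−r²sin²θ) = -33.047 rad/s.
V_P = V_A + ω_rod × AP, with AP = 0.0239 m along the rod.
Components: V_Px = −rω sinθ − a·ω_rod·sinφ = -1.4046 m/s;  V_Py = rω cosθ + a·ω_rod·cosφ = +0.91407 m/s.
|V_P| = √(V_Px² + V_Py²) = 1.6759 m/s.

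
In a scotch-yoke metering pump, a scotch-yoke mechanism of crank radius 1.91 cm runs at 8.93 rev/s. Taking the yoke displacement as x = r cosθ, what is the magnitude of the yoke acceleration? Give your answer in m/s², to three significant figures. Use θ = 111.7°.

22.2

ω = 56.11 rad/s (from 8.93 rev/s).
x = r cosθ ⇒ ẍ = −rω² cosθ (ω constant).
|a| = rω²|cosθ| = 0.0191·(56.11)²·|cos 111.7°| = 22.233 m/s².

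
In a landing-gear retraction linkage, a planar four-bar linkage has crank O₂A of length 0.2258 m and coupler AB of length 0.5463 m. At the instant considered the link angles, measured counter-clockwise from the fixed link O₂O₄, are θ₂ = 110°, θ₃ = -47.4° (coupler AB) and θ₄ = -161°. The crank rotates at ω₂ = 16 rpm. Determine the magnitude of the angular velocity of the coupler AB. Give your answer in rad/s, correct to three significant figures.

0.756

ω₂ = 1.676 rad/s (from 16 rpm).
Differentiating the loop-closure r₂e^{iθ₂}+r₃e^{iθ₃}=r₁+r₄e^{iθ₄} gives r₂ω₂e^{iθ₂}+r₃ω₃e^{iθ₃}=r₄ω₄e^{iθ₄}.
Eliminating the other unknown: ω₃ = r₂ω₂ sin(θ₄−θ₂) / [r₃ sin(θ₃−θ₄)].
Numerator sine = +0.99985; denominator sine = +0.91636.
Result = 0.2258·1.676·(+0.99985) / (0.5463·(+0.91636)) = +0.75563 rad/s; magnitude 0.75563 rad/s.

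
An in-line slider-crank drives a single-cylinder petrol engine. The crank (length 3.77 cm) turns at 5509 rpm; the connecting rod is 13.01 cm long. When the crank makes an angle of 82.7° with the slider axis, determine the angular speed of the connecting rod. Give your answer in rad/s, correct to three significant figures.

22.2

ω = 576.9 rad/s (converted from 5509 rpm).
The rod makes angle φ with the slider axis where L sinφ = r sinθ; differentiating, L cosφ·φ̇ = r ω cosθ.
L cosφ = √(L² − r² sin²θ) = 0.12461 m.
|ω_rod| = r ω |cosθ| / √(L² − r² sin²θ) = 0.0377·576.9·0.12706/0.12461 = 22.178 rad/s.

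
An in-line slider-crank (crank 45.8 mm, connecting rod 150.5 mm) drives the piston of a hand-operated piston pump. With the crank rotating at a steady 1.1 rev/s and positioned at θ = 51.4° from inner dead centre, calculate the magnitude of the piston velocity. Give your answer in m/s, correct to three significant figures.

0.296

ω = 2π·1.1 = 6.912 rad/s
For an in-line slider-crank, x = r cosθ + √(L² − r² sin²θ), so v = −rω sinθ·[1 + r cosθ/√(L² − r² sin²θ)].
With r = 0.0458 m, L = 0.1505 m, θ = 51.4°: √(L² − r² sin²θ) = 0.14618 m.
v = −0.0458·6.912·0.78152·[1 + 0.0458·0.62388/0.14618] = -0.29574 m/s.
|v| = 0.29574 m/s.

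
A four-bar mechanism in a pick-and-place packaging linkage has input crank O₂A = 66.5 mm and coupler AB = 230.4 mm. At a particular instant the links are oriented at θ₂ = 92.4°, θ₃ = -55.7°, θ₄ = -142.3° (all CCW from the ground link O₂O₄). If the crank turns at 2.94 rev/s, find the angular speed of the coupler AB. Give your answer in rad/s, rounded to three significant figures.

ω₂ = 18.47 rad/s (from 2.94 rev/s).
Differentiating the loop-closure r₂e^{iθ₂}+r₃e^{iθ₃}=r₁+r₄e^{iθ₄} gives r₂ω₂e^{iθ₂}+r₃ω₃e^{iθ₃}=r₄ω₄e^{iθ₄}.
Eliminating the other unknown: ω₃ = r₂ω₂ sin(θ₄−θ₂) / [r₃ sin(θ₃−θ₄)].
Numerator sine = +0.81614; denominator sine = +0.99824.
Result = 0.0665·18.47·(+0.81614) / (0.2304·(+0.99824)) = +4.3591 rad/s; magnitude 4.3591 rad/s.

4.36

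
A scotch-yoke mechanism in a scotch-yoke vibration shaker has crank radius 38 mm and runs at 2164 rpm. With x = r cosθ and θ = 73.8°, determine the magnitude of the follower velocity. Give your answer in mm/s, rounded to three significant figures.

ω = 226.6 rad/s (from 2164 rpm).
x = r cosθ ⇒ ẋ = −rω sinθ.
|v| = rω|sinθ| = 0.038·226.6·|sin 73.8°| = 8.2694 m/s = 8269.4 mm/s.

8270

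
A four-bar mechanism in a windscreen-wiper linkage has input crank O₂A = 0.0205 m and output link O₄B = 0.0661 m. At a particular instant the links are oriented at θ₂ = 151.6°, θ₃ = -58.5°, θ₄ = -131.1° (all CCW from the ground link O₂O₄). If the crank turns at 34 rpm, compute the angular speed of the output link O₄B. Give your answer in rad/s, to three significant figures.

ω₂ = 3.56 rad/s (from 34 rpm).
Differentiating the loop-closure r₂e^{iθ₂}+r₃e^{iθ₃}=r₁+r₄e^{iθ₄} gives r₂ω₂e^{iθ₂}+r₃ω₃e^{iθ₃}=r₄ω₄e^{iθ₄}.
Eliminating the other unknown: ω₄ = r₂ω₂ sin(θ₂−θ₃) / [r₄ sin(θ₄−θ₃)].
Numerator sine = -0.50151; denominator sine = -0.95424.
Result = 0.0205·3.56·(-0.50151) / (0.0661·(-0.95424)) = +0.58034 rad/s; magnitude 0.58034 rad/s.

0.580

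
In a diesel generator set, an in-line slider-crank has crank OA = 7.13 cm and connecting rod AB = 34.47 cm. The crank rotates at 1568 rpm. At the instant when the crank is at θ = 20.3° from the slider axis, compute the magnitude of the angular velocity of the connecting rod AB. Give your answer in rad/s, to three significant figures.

31.9

ω = 164.2 rad/s (converted from 1568 rpm).
The rod makes angle φ with the slider axis where L sinφ = r sinθ; differentiating, L cosφ·φ̇ = r ω cosθ.
L cosφ = √(L² − r² sin²θ) = 0.34381 m.
|ω_rod| = r ω |cosθ| / √(L² − r² sin²θ) = 0.0713·164.2·0.93789/0.34381 = 31.937 rad/s.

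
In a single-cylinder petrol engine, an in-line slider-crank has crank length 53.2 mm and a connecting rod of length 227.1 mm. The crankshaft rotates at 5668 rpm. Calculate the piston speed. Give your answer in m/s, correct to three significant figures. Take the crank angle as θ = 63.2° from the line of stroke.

31.2

ω = 2π·5668/60 = 593.6 rad/s
For an in-line slider-crank, x = r cosθ + √(L² − r² sin²θ), so v = −rω sinθ·[1 + r cosθ/√(L² − r² sin²θ)].
With r = 0.0532 m, L = 0.2271 m, θ = 63.2°: √(L² − r² sin²θ) = 0.22208 m.
v = −0.0532·593.6·0.89259·[1 + 0.0532·0.45088/0.22208] = -31.229 m/s.
|v| = 31.229 m/s.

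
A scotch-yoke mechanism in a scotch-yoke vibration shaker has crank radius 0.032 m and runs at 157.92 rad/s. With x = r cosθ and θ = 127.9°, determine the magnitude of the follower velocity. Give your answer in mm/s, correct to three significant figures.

ω = 157.9 rad/s
x = r cosθ ⇒ ẋ = −rω sinθ.
|v| = rω|sinθ| = 0.032·157.9·|sin 127.9°| = 3.9876 m/s = 3987.6 mm/s.

3990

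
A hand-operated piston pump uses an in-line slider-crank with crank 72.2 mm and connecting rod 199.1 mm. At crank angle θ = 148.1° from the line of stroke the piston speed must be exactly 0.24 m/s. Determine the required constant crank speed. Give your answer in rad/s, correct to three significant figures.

For an in-line slider-crank, |v_piston| = rω|sinθ|·[1 + r cosθ/√(L² − r² sin²θ)].
With r = 0.0722 m, L = 0.1991 m, θ = 148.1°: the bracketed kinematic factor |dx/dθ| = 0.026185 m.
ω = v/|dx/dθ| = 0.24/0.026185 = 9.1654 rad/s.

9.17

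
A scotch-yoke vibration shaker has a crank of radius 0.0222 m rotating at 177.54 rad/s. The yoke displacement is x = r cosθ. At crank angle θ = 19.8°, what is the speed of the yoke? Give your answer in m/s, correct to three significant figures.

1.34

ω = 177.5 rad/s
x = r cosθ ⇒ ẋ = −rω sinθ.
|v| = rω|sinθ| = 0.0222·177.5·|sin 19.8°| = 1.3351 m/s.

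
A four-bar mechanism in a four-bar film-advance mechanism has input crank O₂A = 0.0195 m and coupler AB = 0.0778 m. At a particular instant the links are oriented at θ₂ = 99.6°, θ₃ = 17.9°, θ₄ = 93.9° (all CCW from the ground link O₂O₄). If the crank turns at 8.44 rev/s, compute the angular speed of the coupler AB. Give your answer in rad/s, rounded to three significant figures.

1.36

ω₂ = 53.03 rad/s (from 8.44 rev/s).
Differentiating the loop-closure r₂e^{iθ₂}+r₃e^{iθ₃}=r₁+r₄e^{iθ₄} gives r₂ω₂e^{iθ₂}+r₃ω₃e^{iθ₃}=r₄ω₄e^{iθ₄}.
Eliminating the other unknown: ω₃ = r₂ω₂ sin(θ₄−θ₂) / [r₃ sin(θ₃−θ₄)].
Numerator sine = -0.09932; denominator sine = -0.97030.
Result = 0.0195·53.03·(-0.09932) / (0.0778·(-0.97030)) = +1.3605 rad/s; magnitude 1.3605 rad/s.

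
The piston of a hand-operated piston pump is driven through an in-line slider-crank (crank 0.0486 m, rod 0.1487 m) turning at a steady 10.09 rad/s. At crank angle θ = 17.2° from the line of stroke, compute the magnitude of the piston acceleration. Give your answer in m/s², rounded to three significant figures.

6.08

ω = 10.09 rad/s
x(θ) = r cosθ + √(L² − r² sin²θ); with ω constant, a = ω²·d²x/dθ².
d²x/dθ² = −r cosθ − r²(cos2θ)/√u − r⁴ sin²2θ/(4u^{3/2}),  u = L² − r² sin²θ = 0.0219052 m².
Substituting r = 0.0486 m, L = 0.1487 m, θ = 17.2°: d²x/dθ² = -0.059732 m.
a = ω²·d²x/dθ² = (10.09)²·(-0.059732) = -6.0812 m/s²;  |a| = 6.0812 m/s².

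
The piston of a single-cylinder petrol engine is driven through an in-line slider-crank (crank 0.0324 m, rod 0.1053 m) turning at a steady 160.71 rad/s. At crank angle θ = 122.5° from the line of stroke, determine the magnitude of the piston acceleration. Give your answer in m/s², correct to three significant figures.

ω = 160.7 rad/s
x(θ) = r cosθ + √(L² − r² sin²θ); with ω constant, a = ω²·d²x/dθ².
d²x/dθ² = −r cosθ − r²(cos2θ)/√u − r⁴ sin²2θ/(4u^{3/2}),  u = L² − r² sin²θ = 0.0103414 m².
Substituting r = 0.0324 m, L = 0.1053 m, θ = 122.5°: d²x/dθ² = +0.021556 m.
a = ω²·d²x/dθ² = (160.7)²·(+0.021556) = +556.74 m/s²;  |a| = 556.74 m/s².

557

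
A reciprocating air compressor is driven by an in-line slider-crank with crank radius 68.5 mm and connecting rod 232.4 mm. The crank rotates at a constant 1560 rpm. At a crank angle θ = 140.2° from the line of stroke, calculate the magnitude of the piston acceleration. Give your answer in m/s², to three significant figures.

1290

ω = 2π·1560/60 = 163.4 rad/s
x(θ) = r cosθ + √(L² − r² sin²θ); with ω constant, a = ω²·d²x/dθ².
d²x/dθ² = −r cosθ − r²(cos2θ)/√u − r⁴ sin²2θ/(4u^{3/2}),  u = L² − r² sin²θ = 0.0520872 m².
Substituting r = 0.0685 m, L = 0.2324 m, θ = 140.2°: d²x/dθ² = +0.048468 m.
a = ω²·d²x/dθ² = (163.4)²·(+0.048468) = +1293.5 m/s²;  |a| = 1293.5 m/s².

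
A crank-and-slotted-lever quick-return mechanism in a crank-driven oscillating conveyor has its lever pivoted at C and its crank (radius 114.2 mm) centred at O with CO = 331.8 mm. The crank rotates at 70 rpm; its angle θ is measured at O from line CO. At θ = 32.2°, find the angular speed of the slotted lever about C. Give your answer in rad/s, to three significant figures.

1.77

ω = 7.33 rad/s (from 70 rpm).
Crank pin A relative to C: A = (d + r cosθ, r sinθ); lever angle φ = atan2(r sinθ, d + r cosθ).
Differentiating tanφ: φ̇ = rω(d cosθ + r)/(d² + r² + 2dr cosθ).
d² + r² + 2dr cosθ = |CA|² = 0.18726 m²;  d cosθ + r = +0.39497 m.
|ω_lever| = |0.1142·7.33·+0.39497| / 0.18726 = 1.7657 rad/s.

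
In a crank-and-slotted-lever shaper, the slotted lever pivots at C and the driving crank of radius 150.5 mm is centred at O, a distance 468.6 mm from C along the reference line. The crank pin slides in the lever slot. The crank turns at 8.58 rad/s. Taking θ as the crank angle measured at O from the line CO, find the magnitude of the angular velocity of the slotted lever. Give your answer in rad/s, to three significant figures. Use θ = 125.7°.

ω = 8.58 rad/s
Crank pin A relative to C: A = (d + r cosθ, r sinθ); lever angle φ = atan2(r sinθ, d + r cosθ).
Differentiating tanφ: φ̇ = rω(d cosθ + r)/(d² + r² + 2dr cosθ).
d² + r² + 2dr cosθ = |CA|² = 0.159929 m²;  d cosθ + r = -0.12295 m.
|ω_lever| = |0.1505·8.58·-0.12295| / 0.159929 = 0.9927 rad/s.

0.993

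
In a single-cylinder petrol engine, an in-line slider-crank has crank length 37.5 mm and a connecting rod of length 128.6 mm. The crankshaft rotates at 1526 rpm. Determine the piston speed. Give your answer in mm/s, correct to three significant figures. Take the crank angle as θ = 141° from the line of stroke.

ω = 2π·1526/60 = 159.8 rad/s
For an in-line slider-crank, x = r cosθ + √(L² − r² sin²θ), so v = −rω sinθ·[1 + r cosθ/√(L² − r² sin²θ)].
With r = 0.0375 m, L = 0.1286 m, θ = 141°: √(L² − r² sin²θ) = 0.12642 m.
v = −0.0375·159.8·0.62932·[1 + 0.0375·-0.77715/0.12642] = -2.9019 m/s.
|v| = 2.9019 m/s = 2901.9 mm/s.

2900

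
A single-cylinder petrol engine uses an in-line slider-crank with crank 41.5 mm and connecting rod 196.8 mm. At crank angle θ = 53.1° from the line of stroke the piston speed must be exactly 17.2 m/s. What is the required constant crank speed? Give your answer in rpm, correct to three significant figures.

For an in-line slider-crank, |v_piston| = rω|sinθ|·[1 + r cosθ/√(L² − r² sin²θ)].
With r = 0.0415 m, L = 0.1968 m, θ = 53.1°: the bracketed kinematic factor |dx/dθ| = 0.03745 m.
ω = v/|dx/dθ| = 17.2/0.03745 = 459.28 rad/s.
N = 60ω/(2π) = 4385.8 rpm.

4390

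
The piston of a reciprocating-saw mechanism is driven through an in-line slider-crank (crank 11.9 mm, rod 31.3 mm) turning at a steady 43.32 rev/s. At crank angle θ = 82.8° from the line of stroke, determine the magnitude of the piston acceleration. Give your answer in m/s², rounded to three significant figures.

239

ω = 2π·43.3 = 272.2 rad/s
x(θ) = r cosθ + √(L² − r² sin²θ); with ω constant, a = ω²·d²x/dθ².
d²x/dθ² = −r cosθ − r²(cos2θ)/√u − r⁴ sin²2θ/(4u^{3/2}),  u = L² − r² sin²θ = 0.000840304 m².
Substituting r = 0.0119 m, L = 0.0313 m, θ = 82.8°: d²x/dθ² = +0.0032275 m.
a = ω²·d²x/dθ² = (272.2)²·(+0.0032275) = +239.11 m/s²;  |a| = 239.11 m/s².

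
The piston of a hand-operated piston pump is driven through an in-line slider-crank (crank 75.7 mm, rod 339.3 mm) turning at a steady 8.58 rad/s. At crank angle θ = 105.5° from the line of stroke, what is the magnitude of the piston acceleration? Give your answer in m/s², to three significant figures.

2.58

ω = 8.58 rad/s
x(θ) = r cosθ + √(L² − r² sin²θ); with ω constant, a = ω²·d²x/dθ².
d²x/dθ² = −r cosθ − r²(cos2θ)/√u − r⁴ sin²2θ/(4u^{3/2}),  u = L² − r² sin²θ = 0.109803 m².
Substituting r = 0.0757 m, L = 0.3393 m, θ = 105.5°: d²x/dθ² = +0.034994 m.
a = ω²·d²x/dθ² = (8.58)²·(+0.034994) = +2.5761 m/s²;  |a| = 2.5761 m/s².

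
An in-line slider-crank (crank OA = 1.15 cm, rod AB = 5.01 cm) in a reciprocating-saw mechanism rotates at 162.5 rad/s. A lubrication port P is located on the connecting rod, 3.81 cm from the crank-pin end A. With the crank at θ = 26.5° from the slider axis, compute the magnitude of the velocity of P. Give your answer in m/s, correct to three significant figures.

ω = 162.5 rad/s.  Crank-pin speed |V_A| = rω = 1.8687 m/s, perpendicular to OA.
Rod angle: sinφ = −(r/L) sinθ ⇒ φ = -5.879°; ω_rod = −rω cosθ/√(L²−r²sin²θ) = -33.558 rad/s.
V_P = V_A + ω_rod × AP, with AP = 0.0381 m along the rod.
Components: V_Px = −rω sinθ − a·ω_rod·sinφ = -0.96478 m/s;  V_Py = rω cosθ + a·ω_rod·cosφ = +0.40058 m/s.
|V_P| = √(V_Px² + V_Py²) = 1.0446 m/s.

1.04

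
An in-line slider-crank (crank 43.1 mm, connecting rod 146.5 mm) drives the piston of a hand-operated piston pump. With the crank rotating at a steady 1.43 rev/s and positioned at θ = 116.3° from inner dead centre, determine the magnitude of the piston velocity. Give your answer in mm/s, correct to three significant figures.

ω = 2π·1.43 = 8.985 rad/s
For an in-line slider-crank, x = r cosθ + √(L² − r² sin²θ), so v = −rω sinθ·[1 + r cosθ/√(L² − r² sin²θ)].
With r = 0.0431 m, L = 0.1465 m, θ = 116.3°: √(L² − r² sin²θ) = 0.14131 m.
v = −0.0431·8.985·0.89649·[1 + 0.0431·-0.44307/0.14131] = -0.30025 m/s.
|v| = 0.30025 m/s = 300.25 mm/s.

300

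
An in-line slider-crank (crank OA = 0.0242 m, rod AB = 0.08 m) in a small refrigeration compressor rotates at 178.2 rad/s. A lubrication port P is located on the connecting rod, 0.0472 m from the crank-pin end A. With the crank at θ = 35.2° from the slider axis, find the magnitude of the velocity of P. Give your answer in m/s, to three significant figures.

3.20

ω = 178.2 rad/s.  Crank-pin speed |V_A| = rω = 4.3124 m/s, perpendicular to OA.
Rod angle: sinφ = −(r/L) sinθ ⇒ φ = -10.042°; ω_rod = −rω cosθ/√(L²−r²sin²θ) = -44.734 rad/s.
V_P = V_A + ω_rod × AP, with AP = 0.0472 m along the rod.
Components: V_Px = −rω sinθ − a·ω_rod·sinφ = -2.854 m/s;  V_Py = rω cosθ + a·ω_rod·cosφ = +1.4448 m/s.
|V_P| = √(V_Px² + V_Py²) = 3.1989 m/s.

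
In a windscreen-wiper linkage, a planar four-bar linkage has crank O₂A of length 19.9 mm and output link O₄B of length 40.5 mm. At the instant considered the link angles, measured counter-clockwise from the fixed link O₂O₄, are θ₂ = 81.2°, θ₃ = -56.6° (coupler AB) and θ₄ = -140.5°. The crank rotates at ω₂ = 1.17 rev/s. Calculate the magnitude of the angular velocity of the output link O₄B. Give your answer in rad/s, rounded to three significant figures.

ω₂ = 7.351 rad/s (from 1.17 rev/s).
Differentiating the loop-closure r₂e^{iθ₂}+r₃e^{iθ₃}=r₁+r₄e^{iθ₄} gives r₂ω₂e^{iθ₂}+r₃ω₃e^{iθ₃}=r₄ω₄e^{iθ₄}.
Eliminating the other unknown: ω₄ = r₂ω₂ sin(θ₂−θ₃) / [r₄ sin(θ₄−θ₃)].
Numerator sine = +0.67172; denominator sine = -0.99434.
Result = 0.0199·7.351·(+0.67172) / (0.0405·(-0.99434)) = -2.4402 rad/s; magnitude 2.4402 rad/s.

2.44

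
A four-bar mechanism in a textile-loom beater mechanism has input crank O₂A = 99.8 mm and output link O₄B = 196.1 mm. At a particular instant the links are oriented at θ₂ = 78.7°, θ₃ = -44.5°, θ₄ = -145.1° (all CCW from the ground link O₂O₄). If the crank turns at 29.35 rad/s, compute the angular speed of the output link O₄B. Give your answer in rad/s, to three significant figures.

ω₂ = 29.35 rad/s
Differentiating the loop-closure r₂e^{iθ₂}+r₃e^{iθ₃}=r₁+r₄e^{iθ₄} gives r₂ω₂e^{iθ₂}+r₃ω₃e^{iθ₃}=r₄ω₄e^{iθ₄}.
Eliminating the other unknown: ω₄ = r₂ω₂ sin(θ₂−θ₃) / [r₄ sin(θ₄−θ₃)].
Numerator sine = +0.83676; denominator sine = -0.98294.
Result = 0.0998·29.35·(+0.83676) / (0.1961·(-0.98294)) = -12.716 rad/s; magnitude 12.716 rad/s.

12.7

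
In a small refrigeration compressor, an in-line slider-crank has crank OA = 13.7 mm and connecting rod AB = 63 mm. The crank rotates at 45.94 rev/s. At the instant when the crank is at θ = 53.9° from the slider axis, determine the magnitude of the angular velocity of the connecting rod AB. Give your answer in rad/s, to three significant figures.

37.6

ω = 288.6 rad/s (converted from 45.94 rev/s).
The rod makes angle φ with the slider axis where L sinφ = r sinθ; differentiating, L cosφ·φ̇ = r ω cosθ.
L cosφ = √(L² − r² sin²θ) = 0.06202 m.
|ω_rod| = r ω |cosθ| / √(L² − r² sin²θ) = 0.0137·288.6·0.58920/0.06202 = 37.568 rad/s.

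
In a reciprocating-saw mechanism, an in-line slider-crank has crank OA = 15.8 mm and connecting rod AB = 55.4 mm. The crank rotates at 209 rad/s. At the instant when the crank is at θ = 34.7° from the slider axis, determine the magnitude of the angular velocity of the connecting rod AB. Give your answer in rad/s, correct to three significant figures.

49.7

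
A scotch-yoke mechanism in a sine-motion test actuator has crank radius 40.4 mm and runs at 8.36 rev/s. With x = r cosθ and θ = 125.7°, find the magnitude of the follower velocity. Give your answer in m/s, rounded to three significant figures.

ω = 52.53 rad/s (from 8.36 rev/s).
x = r cosθ ⇒ ẋ = −rω sinθ.
|v| = rω|sinθ| = 0.0404·52.53·|sin 125.7°| = 1.7233 m/s.

1.72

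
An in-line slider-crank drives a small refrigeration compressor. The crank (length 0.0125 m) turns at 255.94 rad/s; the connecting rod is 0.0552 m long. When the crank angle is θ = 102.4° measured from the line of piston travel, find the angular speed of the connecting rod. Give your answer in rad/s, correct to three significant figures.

12.8

ω = 255.9 rad/s
The rod makes angle φ with the slider axis where L sinφ = r sinθ; differentiating, L cosφ·φ̇ = r ω cosθ.
L cosφ = √(L² − r² sin²θ) = 0.053833 m.
|ω_rod| = r ω |cosθ| / √(L² − r² sin²θ) = 0.0125·255.9·0.21474/0.053833 = 12.762 rad/s.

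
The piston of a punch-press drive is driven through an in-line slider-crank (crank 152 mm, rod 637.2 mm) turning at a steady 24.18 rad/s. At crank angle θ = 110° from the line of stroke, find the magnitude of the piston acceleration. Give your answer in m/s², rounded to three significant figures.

ω = 24.18 rad/s
x(θ) = r cosθ + √(L² − r² sin²θ); with ω constant, a = ω²·d²x/dθ².
d²x/dθ² = −r cosθ − r²(cos2θ)/√u − r⁴ sin²2θ/(4u^{3/2}),  u = L² − r² sin²θ = 0.385622 m².
Substituting r = 0.152 m, L = 0.6372 m, θ = 110°: d²x/dθ² = +0.080258 m.
a = ω²·d²x/dθ² = (24.18)²·(+0.080258) = +46.925 m/s²;  |a| = 46.925 m/s².

46.9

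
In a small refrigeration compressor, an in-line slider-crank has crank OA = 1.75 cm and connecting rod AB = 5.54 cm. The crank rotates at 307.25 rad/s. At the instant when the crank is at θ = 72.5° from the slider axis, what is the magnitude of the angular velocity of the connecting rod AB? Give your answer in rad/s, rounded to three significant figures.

ω = 307.2 rad/s
The rod makes angle φ with the slider axis where L sinφ = r sinθ; differentiating, L cosφ·φ̇ = r ω cosθ.
L cosφ = √(L² − r² sin²θ) = 0.052826 m.
|ω_rod| = r ω |cosθ| / √(L² − r² sin²θ) = 0.0175·307.2·0.30071/0.052826 = 30.607 rad/s.

30.6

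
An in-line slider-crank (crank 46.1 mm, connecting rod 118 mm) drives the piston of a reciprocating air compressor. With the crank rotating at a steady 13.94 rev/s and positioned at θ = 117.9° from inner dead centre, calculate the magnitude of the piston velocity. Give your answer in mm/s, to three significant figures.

ω = 2π·13.9 = 87.59 rad/s
For an in-line slider-crank, x = r cosθ + √(L² − r² sin²θ), so v = −rω sinθ·[1 + r cosθ/√(L² − r² sin²θ)].
With r = 0.0461 m, L = 0.118 m, θ = 117.9°: √(L² − r² sin²θ) = 0.11074 m.
v = −0.0461·87.59·0.88377·[1 + 0.0461·-0.46793/0.11074] = -2.8734 m/s.
|v| = 2.8734 m/s = 2873.4 mm/s.

2870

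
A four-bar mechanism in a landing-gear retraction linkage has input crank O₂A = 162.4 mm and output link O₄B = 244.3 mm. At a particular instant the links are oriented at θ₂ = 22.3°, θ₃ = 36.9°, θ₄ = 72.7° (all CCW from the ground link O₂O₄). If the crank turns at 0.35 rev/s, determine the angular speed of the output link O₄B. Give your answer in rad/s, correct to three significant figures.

0.630

ω₂ = 2.199 rad/s (from 0.35 rev/s).
Differentiating the loop-closure r₂e^{iθ₂}+r₃e^{iθ₃}=r₁+r₄e^{iθ₄} gives r₂ω₂e^{iθ₂}+r₃ω₃e^{iθ₃}=r₄ω₄e^{iθ₄}.
Eliminating the other unknown: ω₄ = r₂ω₂ sin(θ₂−θ₃) / [r₄ sin(θ₄−θ₃)].
Numerator sine = -0.25207; denominator sine = +0.58496.
Result = 0.1624·2.199·(-0.25207) / (0.2443·(+0.58496)) = -0.62995 rad/s; magnitude 0.62995 rad/s.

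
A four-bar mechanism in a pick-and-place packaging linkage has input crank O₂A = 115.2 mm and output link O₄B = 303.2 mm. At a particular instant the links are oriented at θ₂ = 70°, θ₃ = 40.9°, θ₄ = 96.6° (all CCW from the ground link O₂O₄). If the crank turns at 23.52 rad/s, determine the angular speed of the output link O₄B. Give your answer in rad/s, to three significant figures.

5.26

ω₂ = 23.52 rad/s
Differentiating the loop-closure r₂e^{iθ₂}+r₃e^{iθ₃}=r₁+r₄e^{iθ₄} gives r₂ω₂e^{iθ₂}+r₃ω₃e^{iθ₃}=r₄ω₄e^{iθ₄}.
Eliminating the other unknown: ω₄ = r₂ω₂ sin(θ₂−θ₃) / [r₄ sin(θ₄−θ₃)].
Numerator sine = +0.48634; denominator sine = +0.82610.
Result = 0.1152·23.52·(+0.48634) / (0.3032·(+0.82610)) = +5.261 rad/s; magnitude 5.261 rad/s.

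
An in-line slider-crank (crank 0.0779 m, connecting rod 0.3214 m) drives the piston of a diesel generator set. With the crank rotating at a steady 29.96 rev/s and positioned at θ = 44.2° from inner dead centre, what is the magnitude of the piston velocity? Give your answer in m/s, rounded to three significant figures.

ω = 2π·30 = 188.2 rad/s
For an in-line slider-crank, x = r cosθ + √(L² − r² sin²θ), so v = −rω sinθ·[1 + r cosθ/√(L² − r² sin²θ)].
With r = 0.0779 m, L = 0.3214 m, θ = 44.2°: √(L² − r² sin²θ) = 0.31678 m.
v = −0.0779·188.2·0.69717·[1 + 0.0779·0.71691/0.31678] = -12.026 m/s.
|v| = 12.026 m/s.

12.0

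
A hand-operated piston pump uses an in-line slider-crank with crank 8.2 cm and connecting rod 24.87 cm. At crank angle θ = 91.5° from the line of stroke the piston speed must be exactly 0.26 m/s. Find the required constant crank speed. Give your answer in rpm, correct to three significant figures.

30.6

For an in-line slider-crank, |v_piston| = rω|sinθ|·[1 + r cosθ/√(L² − r² sin²θ)].
With r = 0.082 m, L = 0.2487 m, θ = 91.5°: the bracketed kinematic factor |dx/dθ| = 0.081223 m.
ω = v/|dx/dθ| = 0.26/0.081223 = 3.2011 rad/s.
N = 60ω/(2π) = 30.568 rpm.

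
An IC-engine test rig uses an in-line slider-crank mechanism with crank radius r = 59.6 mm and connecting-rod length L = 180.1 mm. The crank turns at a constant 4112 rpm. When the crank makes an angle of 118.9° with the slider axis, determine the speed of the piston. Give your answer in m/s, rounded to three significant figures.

ω = 2π·4112/60 = 430.6 rad/s
For an in-line slider-crank, x = r cosθ + √(L² − r² sin²θ), so v = −rω sinθ·[1 + r cosθ/√(L² − r² sin²θ)].
With r = 0.0596 m, L = 0.1801 m, θ = 118.9°: √(L² − r² sin²θ) = 0.17238 m.
v = −0.0596·430.6·0.87546·[1 + 0.0596·-0.48328/0.17238] = -18.714 m/s.
|v| = 18.714 m/s.

18.7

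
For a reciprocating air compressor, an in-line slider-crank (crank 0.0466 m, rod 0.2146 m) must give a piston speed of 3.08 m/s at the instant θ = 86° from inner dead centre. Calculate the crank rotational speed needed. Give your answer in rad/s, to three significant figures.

65.2

For an in-line slider-crank, |v_piston| = rω|sinθ|·[1 + r cosθ/√(L² − r² sin²θ)].
With r = 0.0466 m, L = 0.2146 m, θ = 86°: the bracketed kinematic factor |dx/dθ| = 0.047208 m.
ω = v/|dx/dθ| = 3.08/0.047208 = 65.244 rad/s.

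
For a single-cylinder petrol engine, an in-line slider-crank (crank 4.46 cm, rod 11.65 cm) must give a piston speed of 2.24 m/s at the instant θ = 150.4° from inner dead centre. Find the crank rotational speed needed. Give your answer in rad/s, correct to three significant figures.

For an in-line slider-crank, |v_piston| = rω|sinθ|·[1 + r cosθ/√(L² − r² sin²θ)].
With r = 0.0446 m, L = 0.1165 m, θ = 150.4°: the bracketed kinematic factor |dx/dθ| = 0.014562 m.
ω = v/|dx/dθ| = 2.24/0.014562 = 153.83 rad/s.

154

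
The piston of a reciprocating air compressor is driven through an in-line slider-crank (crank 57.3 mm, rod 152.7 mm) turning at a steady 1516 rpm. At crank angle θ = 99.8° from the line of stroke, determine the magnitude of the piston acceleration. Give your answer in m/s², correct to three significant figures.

793

ω = 2π·1516/60 = 158.8 rad/s
x(θ) = r cosθ + √(L² − r² sin²θ); with ω constant, a = ω²·d²x/dθ².
d²x/dθ² = −r cosθ − r²(cos2θ)/√u − r⁴ sin²2θ/(4u^{3/2}),  u = L² − r² sin²θ = 0.0201291 m².
Substituting r = 0.0573 m, L = 0.1527 m, θ = 99.8°: d²x/dθ² = +0.031448 m.
a = ω²·d²x/dθ² = (158.8)²·(+0.031448) = +792.58 m/s²;  |a| = 792.58 m/s².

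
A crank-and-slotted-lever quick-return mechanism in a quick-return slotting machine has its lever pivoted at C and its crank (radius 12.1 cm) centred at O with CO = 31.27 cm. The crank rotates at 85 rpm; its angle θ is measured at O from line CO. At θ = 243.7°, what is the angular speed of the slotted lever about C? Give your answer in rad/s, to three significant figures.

0.240

ω = 8.901 rad/s (from 85 rpm).
Crank pin A relative to C: A = (d + r cosθ, r sinθ); lever angle φ = atan2(r sinθ, d + r cosθ).
Differentiating tanφ: φ̇ = rω(d cosθ + r)/(d² + r² + 2dr cosθ).
d² + r² + 2dr cosθ = |CA|² = 0.0788936 m²;  d cosθ + r = -0.017548 m.
|ω_lever| = |0.121·8.901·-0.017548| / 0.0788936 = 0.23957 rad/s.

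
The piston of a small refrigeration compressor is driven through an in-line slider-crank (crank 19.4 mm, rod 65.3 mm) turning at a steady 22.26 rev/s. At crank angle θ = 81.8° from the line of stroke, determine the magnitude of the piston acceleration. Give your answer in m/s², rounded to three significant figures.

ω = 2π·22.3 = 139.9 rad/s
x(θ) = r cosθ + √(L² − r² sin²θ); with ω constant, a = ω²·d²x/dθ².
d²x/dθ² = −r cosθ − r²(cos2θ)/√u − r⁴ sin²2θ/(4u^{3/2}),  u = L² − r² sin²θ = 0.00389539 m².
Substituting r = 0.0194 m, L = 0.0653 m, θ = 81.8°: d²x/dθ² = +0.0030062 m.
a = ω²·d²x/dθ² = (139.9)²·(+0.0030062) = +58.807 m/s²;  |a| = 58.807 m/s².

58.8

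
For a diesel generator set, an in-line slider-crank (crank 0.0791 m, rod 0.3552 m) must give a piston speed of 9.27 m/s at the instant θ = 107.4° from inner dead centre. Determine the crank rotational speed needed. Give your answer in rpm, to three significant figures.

1260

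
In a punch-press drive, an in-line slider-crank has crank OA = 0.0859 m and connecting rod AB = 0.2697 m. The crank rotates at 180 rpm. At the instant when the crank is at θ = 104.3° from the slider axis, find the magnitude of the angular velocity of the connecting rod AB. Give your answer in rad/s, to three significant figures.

1.56

ω = 18.85 rad/s (converted from 180 rpm).
The rod makes angle φ with the slider axis where L sinφ = r sinθ; differentiating, L cosφ·φ̇ = r ω cosθ.
L cosφ = √(L² − r² sin²θ) = 0.25653 m.
|ω_rod| = r ω |cosθ| / √(L² − r² sin²θ) = 0.0859·18.85·0.24700/0.25653 = 1.559 rad/s.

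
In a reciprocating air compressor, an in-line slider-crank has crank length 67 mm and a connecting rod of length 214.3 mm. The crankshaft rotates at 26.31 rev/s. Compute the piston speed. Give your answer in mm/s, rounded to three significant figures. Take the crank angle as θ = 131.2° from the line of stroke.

6570

ω = 2π·26.3 = 165.3 rad/s
For an in-line slider-crank, x = r cosθ + √(L² − r² sin²θ), so v = −rω sinθ·[1 + r cosθ/√(L² − r² sin²θ)].
With r = 0.067 m, L = 0.2143 m, θ = 131.2°: √(L² − r² sin²θ) = 0.20829 m.
v = −0.067·165.3·0.75241·[1 + 0.067·-0.65869/0.20829] = -6.5679 m/s.
|v| = 6.5679 m/s = 6567.9 mm/s.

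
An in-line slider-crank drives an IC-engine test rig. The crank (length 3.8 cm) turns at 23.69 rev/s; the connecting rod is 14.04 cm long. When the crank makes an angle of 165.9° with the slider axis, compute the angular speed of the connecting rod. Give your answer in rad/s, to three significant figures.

ω = 148.8 rad/s (converted from 23.69 rev/s).
The rod makes angle φ with the slider axis where L sinφ = r sinθ; differentiating, L cosφ·φ̇ = r ω cosθ.
L cosφ = √(L² − r² sin²θ) = 0.14009 m.
|ω_rod| = r ω |cosθ| / √(L² − r² sin²θ) = 0.038·148.8·0.96987/0.14009 = 39.158 rad/s.

39.2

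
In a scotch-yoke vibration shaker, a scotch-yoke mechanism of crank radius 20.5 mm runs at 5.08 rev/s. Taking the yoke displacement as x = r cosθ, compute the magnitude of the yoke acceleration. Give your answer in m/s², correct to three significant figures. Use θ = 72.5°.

6.28

ω = 31.92 rad/s (from 5.08 rev/s).
x = r cosθ ⇒ ẍ = −rω² cosθ (ω constant).
|a| = rω²|cosθ| = 0.0205·(31.92)²·|cos 72.5°| = 6.2803 m/s².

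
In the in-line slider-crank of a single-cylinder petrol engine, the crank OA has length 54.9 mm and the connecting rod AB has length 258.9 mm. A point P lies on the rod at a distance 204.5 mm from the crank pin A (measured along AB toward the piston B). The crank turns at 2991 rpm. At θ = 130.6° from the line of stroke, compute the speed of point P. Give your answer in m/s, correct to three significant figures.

11.8

ω = 313.2 rad/s.  Crank-pin speed |V_A| = rω = 17.196 m/s, perpendicular to OA.
Rod angle: sinφ = −(r/L) sinθ ⇒ φ = -9.265°; ω_rod = −rω cosθ/√(L²−r²sin²θ) = +43.794 rad/s.
V_P = V_A + ω_rod × AP, with AP = 0.2045 m along the rod.
Components: V_Px = −rω sinθ − a·ω_rod·sinφ = -11.614 m/s;  V_Py = rω cosθ + a·ω_rod·cosφ = -2.3513 m/s.
|V_P| = √(V_Px² + V_Py²) = 11.85 m/s.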